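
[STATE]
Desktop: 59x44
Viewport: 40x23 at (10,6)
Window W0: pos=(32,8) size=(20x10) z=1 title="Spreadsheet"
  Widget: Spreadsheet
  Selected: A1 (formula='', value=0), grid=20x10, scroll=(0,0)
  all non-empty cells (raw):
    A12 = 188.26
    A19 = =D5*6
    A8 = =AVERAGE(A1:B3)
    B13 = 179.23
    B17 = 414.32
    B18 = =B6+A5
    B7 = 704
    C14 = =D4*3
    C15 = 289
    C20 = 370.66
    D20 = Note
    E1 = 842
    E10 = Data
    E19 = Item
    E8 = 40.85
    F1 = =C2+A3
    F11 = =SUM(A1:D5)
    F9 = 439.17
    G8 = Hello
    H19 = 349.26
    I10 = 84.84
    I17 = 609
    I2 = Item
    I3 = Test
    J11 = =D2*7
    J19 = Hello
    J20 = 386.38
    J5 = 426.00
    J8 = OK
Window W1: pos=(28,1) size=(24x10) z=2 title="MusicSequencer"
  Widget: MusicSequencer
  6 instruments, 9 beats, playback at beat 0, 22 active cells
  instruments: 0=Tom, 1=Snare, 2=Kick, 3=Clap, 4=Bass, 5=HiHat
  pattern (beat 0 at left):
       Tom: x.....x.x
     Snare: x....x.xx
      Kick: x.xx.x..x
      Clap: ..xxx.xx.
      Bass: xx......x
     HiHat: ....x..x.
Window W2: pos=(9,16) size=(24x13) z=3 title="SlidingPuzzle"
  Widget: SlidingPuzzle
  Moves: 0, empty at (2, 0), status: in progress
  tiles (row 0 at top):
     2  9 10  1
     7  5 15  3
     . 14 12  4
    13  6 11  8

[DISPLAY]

                  ┃ Snare█····█·██      
                  ┃  Kick█·██·█··█      
                  ┃  Clap··███·██·      
                  ┃  Bass██······█      
                  ┗━━━━━━━━━━━━━━━━━━━━━
                      ┃A1:              
                      ┃       A       B 
                      ┃-----------------
                      ┃  1      [0]     
                      ┃  2        0     
━━━━━━━━━━━━━━━━━━━━━━┓  3        0     
 SlidingPuzzle        ┃━━━━━━━━━━━━━━━━━
──────────────────────┨                 
┌────┬────┬────┬────┐ ┃                 
│  2 │  9 │ 10 │  1 │ ┃                 
├────┼────┼────┼────┤ ┃                 
│  7 │  5 │ 15 │  3 │ ┃                 
├────┼────┼────┼────┤ ┃                 
│    │ 14 │ 12 │  4 │ ┃                 
├────┼────┼────┼────┤ ┃                 
│ 13 │  6 │ 11 │  8 │ ┃                 
└────┴────┴────┴────┘ ┃                 
━━━━━━━━━━━━━━━━━━━━━━┛                 


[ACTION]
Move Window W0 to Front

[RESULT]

                  ┃ Snare█····█·██      
                  ┃  Kick█·██·█··█      
                  ┃  C┏━━━━━━━━━━━━━━━━━
                  ┃  B┃ Spreadsheet     
                  ┗━━━┠─────────────────
                      ┃A1:              
                      ┃       A       B 
                      ┃-----------------
                      ┃  1      [0]     
                      ┃  2        0     
━━━━━━━━━━━━━━━━━━━━━━┃  3        0     
 SlidingPuzzle        ┗━━━━━━━━━━━━━━━━━
──────────────────────┨                 
┌────┬────┬────┬────┐ ┃                 
│  2 │  9 │ 10 │  1 │ ┃                 
├────┼────┼────┼────┤ ┃                 
│  7 │  5 │ 15 │  3 │ ┃                 
├────┼────┼────┼────┤ ┃                 
│    │ 14 │ 12 │  4 │ ┃                 
├────┼────┼────┼────┤ ┃                 
│ 13 │  6 │ 11 │  8 │ ┃                 
└────┴────┴────┴────┘ ┃                 
━━━━━━━━━━━━━━━━━━━━━━┛                 


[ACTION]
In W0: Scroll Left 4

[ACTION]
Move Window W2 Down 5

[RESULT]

                  ┃ Snare█····█·██      
                  ┃  Kick█·██·█··█      
                  ┃  C┏━━━━━━━━━━━━━━━━━
                  ┃  B┃ Spreadsheet     
                  ┗━━━┠─────────────────
                      ┃A1:              
                      ┃       A       B 
                      ┃-----------------
                      ┃  1      [0]     
                      ┃  2        0     
                      ┃  3        0     
                      ┗━━━━━━━━━━━━━━━━━
                                        
                                        
                                        
━━━━━━━━━━━━━━━━━━━━━━┓                 
 SlidingPuzzle        ┃                 
──────────────────────┨                 
┌────┬────┬────┬────┐ ┃                 
│  2 │  9 │ 10 │  1 │ ┃                 
├────┼────┼────┼────┤ ┃                 
│  7 │  5 │ 15 │  3 │ ┃                 
├────┼────┼────┼────┤ ┃                 


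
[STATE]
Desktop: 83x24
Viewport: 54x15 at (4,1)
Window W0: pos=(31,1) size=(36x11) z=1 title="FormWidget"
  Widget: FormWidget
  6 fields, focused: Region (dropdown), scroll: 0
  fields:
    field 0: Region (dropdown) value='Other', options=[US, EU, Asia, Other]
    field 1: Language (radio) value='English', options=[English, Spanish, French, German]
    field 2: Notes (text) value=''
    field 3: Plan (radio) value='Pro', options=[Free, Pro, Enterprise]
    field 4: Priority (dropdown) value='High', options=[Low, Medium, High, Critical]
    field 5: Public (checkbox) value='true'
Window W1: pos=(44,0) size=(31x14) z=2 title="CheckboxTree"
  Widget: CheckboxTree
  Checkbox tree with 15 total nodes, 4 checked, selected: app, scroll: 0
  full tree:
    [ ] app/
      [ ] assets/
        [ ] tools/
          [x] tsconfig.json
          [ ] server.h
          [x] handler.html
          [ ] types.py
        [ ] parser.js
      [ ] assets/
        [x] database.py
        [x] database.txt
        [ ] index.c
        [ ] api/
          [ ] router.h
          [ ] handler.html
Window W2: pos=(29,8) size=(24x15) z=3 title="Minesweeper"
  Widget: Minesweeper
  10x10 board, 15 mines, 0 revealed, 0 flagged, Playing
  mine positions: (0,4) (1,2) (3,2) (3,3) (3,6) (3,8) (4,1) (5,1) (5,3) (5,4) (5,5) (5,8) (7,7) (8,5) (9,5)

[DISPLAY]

                           ┏━━━━━━━━━━━━┃ CheckboxTree
                           ┃ FormWidget ┠─────────────
                           ┠────────────┃>[-] app/    
                           ┃> Region:   ┃   [-] assets
                           ┃  Language: ┃     [-] tool
                           ┃  Notes:    ┃       [x] ts
                           ┃  Plan:     ┃       [ ] se
                         ┏━━━━━━━━━━━━━━━━━━━━━━┓x] ha
                         ┃ Minesweeper          ┃ ] ty
                         ┠──────────────────────┨ pars
                         ┃■■■■■■■■■■            ┃ssets
                         ┃■■■■■■■■■■            ┃ data
                         ┃■■■■■■■■■■            ┃━━━━━
                         ┃■■■■■■■■■■            ┃     
                         ┃■■■■■■■■■■            ┃     


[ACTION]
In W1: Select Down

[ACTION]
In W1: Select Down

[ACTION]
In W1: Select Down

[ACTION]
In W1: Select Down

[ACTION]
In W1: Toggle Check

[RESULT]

                           ┏━━━━━━━━━━━━┃ CheckboxTree
                           ┃ FormWidget ┠─────────────
                           ┠────────────┃ [-] app/    
                           ┃> Region:   ┃   [-] assets
                           ┃  Language: ┃     [-] tool
                           ┃  Notes:    ┃       [x] ts
                           ┃  Plan:     ┃>      [x] se
                         ┏━━━━━━━━━━━━━━━━━━━━━━┓x] ha
                         ┃ Minesweeper          ┃ ] ty
                         ┠──────────────────────┨ pars
                         ┃■■■■■■■■■■            ┃ssets
                         ┃■■■■■■■■■■            ┃ data
                         ┃■■■■■■■■■■            ┃━━━━━
                         ┃■■■■■■■■■■            ┃     
                         ┃■■■■■■■■■■            ┃     


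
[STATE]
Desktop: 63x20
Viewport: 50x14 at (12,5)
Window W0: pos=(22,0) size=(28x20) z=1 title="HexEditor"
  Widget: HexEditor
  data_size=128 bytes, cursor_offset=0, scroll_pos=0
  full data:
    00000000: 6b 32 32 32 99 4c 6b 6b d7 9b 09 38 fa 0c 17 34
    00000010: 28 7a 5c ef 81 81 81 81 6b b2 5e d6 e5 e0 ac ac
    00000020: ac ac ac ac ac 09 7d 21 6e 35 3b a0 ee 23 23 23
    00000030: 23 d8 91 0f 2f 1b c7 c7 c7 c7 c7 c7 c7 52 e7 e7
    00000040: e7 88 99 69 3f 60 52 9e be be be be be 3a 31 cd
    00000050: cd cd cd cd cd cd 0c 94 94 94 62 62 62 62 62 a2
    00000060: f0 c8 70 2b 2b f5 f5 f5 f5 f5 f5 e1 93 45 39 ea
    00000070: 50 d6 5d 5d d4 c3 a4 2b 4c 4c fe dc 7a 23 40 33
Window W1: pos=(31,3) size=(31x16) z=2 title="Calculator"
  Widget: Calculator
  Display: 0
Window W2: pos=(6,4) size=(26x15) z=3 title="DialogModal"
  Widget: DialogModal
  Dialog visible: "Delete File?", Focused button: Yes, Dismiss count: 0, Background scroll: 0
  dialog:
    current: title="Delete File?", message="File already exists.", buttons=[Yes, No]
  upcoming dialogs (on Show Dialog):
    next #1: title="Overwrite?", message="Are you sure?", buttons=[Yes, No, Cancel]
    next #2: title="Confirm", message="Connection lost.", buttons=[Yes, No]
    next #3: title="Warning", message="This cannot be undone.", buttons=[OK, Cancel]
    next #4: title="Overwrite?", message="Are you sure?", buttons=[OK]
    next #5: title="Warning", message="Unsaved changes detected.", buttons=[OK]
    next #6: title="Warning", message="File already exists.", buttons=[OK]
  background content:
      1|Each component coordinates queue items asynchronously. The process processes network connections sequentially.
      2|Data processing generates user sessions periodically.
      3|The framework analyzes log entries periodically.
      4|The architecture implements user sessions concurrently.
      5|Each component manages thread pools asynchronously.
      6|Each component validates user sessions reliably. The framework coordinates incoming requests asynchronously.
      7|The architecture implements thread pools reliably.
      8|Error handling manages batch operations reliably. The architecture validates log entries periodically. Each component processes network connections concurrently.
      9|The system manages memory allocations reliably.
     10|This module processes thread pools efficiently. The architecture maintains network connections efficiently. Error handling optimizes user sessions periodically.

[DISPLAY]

ogModal            ┃─────────────────────────────┨
───────────────────┨                            0┃
component coordinat┃┌───┬───┬───┬───┐            ┃
processing generate┃│ 7 │ 8 │ 9 │ ÷ │            ┃
ramework analyzes l┃├───┼───┼───┼───┤            ┃
────────────────┐me┃│ 4 │ 5 │ 6 │ × │            ┃
 Delete File?   │ t┃├───┼───┼───┼───┤            ┃
le already exist│es┃│ 1 │ 2 │ 3 │ - │            ┃
  [Yes]  No     │me┃├───┼───┼───┼───┤            ┃
────────────────┘ b┃│ 0 │ . │ = │ + │            ┃
ystem manages memor┃├───┼───┼───┼───┤            ┃
module processes th┃│ C │ MC│ MR│ M+│            ┃
                   ┃└───┴───┴───┴───┘            ┃
━━━━━━━━━━━━━━━━━━━┛━━━━━━━━━━━━━━━━━━━━━━━━━━━━━┛


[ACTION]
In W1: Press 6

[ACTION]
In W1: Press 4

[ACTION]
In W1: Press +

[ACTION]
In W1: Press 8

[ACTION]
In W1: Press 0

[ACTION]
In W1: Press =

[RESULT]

ogModal            ┃─────────────────────────────┨
───────────────────┨                          144┃
component coordinat┃┌───┬───┬───┬───┐            ┃
processing generate┃│ 7 │ 8 │ 9 │ ÷ │            ┃
ramework analyzes l┃├───┼───┼───┼───┤            ┃
────────────────┐me┃│ 4 │ 5 │ 6 │ × │            ┃
 Delete File?   │ t┃├───┼───┼───┼───┤            ┃
le already exist│es┃│ 1 │ 2 │ 3 │ - │            ┃
  [Yes]  No     │me┃├───┼───┼───┼───┤            ┃
────────────────┘ b┃│ 0 │ . │ = │ + │            ┃
ystem manages memor┃├───┼───┼───┼───┤            ┃
module processes th┃│ C │ MC│ MR│ M+│            ┃
                   ┃└───┴───┴───┴───┘            ┃
━━━━━━━━━━━━━━━━━━━┛━━━━━━━━━━━━━━━━━━━━━━━━━━━━━┛


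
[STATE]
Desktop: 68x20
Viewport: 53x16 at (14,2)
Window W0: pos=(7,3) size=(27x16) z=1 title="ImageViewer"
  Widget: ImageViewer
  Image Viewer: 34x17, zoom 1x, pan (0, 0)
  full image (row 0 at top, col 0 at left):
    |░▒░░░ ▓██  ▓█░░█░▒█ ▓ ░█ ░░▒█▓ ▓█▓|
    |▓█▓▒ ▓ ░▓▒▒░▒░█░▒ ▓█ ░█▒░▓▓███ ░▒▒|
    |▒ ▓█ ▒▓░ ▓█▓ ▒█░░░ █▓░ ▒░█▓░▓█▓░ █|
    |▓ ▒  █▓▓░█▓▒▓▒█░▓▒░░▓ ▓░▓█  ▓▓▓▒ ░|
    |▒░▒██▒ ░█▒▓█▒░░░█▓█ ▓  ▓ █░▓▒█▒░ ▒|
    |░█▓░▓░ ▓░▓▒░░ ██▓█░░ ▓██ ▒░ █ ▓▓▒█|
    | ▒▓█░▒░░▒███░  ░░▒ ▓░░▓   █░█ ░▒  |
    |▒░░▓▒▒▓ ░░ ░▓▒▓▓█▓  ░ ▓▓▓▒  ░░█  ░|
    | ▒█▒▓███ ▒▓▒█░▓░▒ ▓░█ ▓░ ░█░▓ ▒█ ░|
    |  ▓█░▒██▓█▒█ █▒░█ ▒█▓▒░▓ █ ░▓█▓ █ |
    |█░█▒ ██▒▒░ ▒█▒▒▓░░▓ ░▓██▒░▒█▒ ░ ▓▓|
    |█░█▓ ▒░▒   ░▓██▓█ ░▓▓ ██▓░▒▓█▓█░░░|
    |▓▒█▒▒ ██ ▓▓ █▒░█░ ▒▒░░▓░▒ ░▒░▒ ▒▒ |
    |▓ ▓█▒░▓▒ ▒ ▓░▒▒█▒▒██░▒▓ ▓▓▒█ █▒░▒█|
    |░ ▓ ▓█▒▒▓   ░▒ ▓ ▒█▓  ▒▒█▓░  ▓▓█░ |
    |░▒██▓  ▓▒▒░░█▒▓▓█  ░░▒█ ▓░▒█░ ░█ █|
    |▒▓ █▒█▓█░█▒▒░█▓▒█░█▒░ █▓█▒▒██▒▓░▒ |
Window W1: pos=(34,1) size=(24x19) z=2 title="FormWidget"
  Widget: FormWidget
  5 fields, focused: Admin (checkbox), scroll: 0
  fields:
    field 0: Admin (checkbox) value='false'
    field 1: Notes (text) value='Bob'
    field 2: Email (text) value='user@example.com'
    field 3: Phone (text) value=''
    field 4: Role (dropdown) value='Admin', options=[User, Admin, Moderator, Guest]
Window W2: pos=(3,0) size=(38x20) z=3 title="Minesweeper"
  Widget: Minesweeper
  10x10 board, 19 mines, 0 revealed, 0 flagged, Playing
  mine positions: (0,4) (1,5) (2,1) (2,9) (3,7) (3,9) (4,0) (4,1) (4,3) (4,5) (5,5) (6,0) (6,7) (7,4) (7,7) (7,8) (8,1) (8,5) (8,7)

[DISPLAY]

──────────────────────────┨idget           ┃         
                          ┃────────────────┨         
                          ┃n:      [ ]     ┃         
                          ┃s:      [Bob   ]┃         
                          ┃l:      [user@e]┃         
                          ┃e:      [      ]┃         
                          ┃:       [Admin▼]┃         
                          ┃                ┃         
                          ┃                ┃         
                          ┃                ┃         
                          ┃                ┃         
                          ┃                ┃         
                          ┃                ┃         
                          ┃                ┃         
                          ┃                ┃         
                          ┃                ┃         


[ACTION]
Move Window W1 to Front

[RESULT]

────────────────────┃ FormWidget           ┃         
                    ┠──────────────────────┨         
                    ┃> Admin:      [ ]     ┃         
                    ┃  Notes:      [Bob   ]┃         
                    ┃  Email:      [user@e]┃         
                    ┃  Phone:      [      ]┃         
                    ┃  Role:       [Admin▼]┃         
                    ┃                      ┃         
                    ┃                      ┃         
                    ┃                      ┃         
                    ┃                      ┃         
                    ┃                      ┃         
                    ┃                      ┃         
                    ┃                      ┃         
                    ┃                      ┃         
                    ┃                      ┃         


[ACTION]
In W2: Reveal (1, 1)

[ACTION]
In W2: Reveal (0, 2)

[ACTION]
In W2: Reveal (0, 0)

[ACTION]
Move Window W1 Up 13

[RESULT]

────────────────────┠──────────────────────┨         
                    ┃> Admin:      [ ]     ┃         
                    ┃  Notes:      [Bob   ]┃         
                    ┃  Email:      [user@e]┃         
                    ┃  Phone:      [      ]┃         
                    ┃  Role:       [Admin▼]┃         
                    ┃                      ┃         
                    ┃                      ┃         
                    ┃                      ┃         
                    ┃                      ┃         
                    ┃                      ┃         
                    ┃                      ┃         
                    ┃                      ┃         
                    ┃                      ┃         
                    ┃                      ┃         
                    ┃                      ┃         


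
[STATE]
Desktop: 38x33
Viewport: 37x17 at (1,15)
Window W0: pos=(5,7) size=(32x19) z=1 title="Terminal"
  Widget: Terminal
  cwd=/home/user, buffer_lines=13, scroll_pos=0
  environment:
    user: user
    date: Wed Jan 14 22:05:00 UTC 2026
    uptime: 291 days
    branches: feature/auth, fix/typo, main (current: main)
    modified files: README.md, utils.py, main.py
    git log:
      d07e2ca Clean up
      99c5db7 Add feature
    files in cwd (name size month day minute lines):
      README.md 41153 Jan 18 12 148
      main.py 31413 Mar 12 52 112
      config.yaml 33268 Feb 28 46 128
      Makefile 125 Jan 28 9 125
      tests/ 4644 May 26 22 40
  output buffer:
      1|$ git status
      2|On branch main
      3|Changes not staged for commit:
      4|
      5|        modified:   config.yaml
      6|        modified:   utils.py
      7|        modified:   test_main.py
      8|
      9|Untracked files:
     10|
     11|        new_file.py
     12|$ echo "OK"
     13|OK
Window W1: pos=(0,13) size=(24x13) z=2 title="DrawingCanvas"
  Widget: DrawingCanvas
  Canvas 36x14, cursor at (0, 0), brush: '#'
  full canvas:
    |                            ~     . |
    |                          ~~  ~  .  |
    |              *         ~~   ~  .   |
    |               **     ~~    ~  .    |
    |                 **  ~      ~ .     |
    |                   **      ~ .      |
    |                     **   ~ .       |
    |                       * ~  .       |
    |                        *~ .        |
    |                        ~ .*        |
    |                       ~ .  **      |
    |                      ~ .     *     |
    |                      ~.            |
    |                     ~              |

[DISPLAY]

──────────────────────┨  utils.py  ┃ 
+                     ┃  test_main.┃ 
                      ┃            ┃ 
              *       ┃            ┃ 
               **     ┃            ┃ 
                 **  ~┃y           ┃ 
                   ** ┃            ┃ 
                     *┃            ┃ 
                      ┃            ┃ 
                      ┃            ┃ 
━━━━━━━━━━━━━━━━━━━━━━┛━━━━━━━━━━━━┛ 
                                     
                                     
                                     
                                     
                                     
                                     


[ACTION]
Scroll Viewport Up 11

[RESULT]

                                     
                                     
                                     
    ┏━━━━━━━━━━━━━━━━━━━━━━━━━━━━━━┓ 
    ┃ Terminal                     ┃ 
    ┠──────────────────────────────┨ 
    ┃$ git status                  ┃ 
    ┃On branch main                ┃ 
    ┃Changes not staged for commit:┃ 
━━━━━━━━━━━━━━━━━━━━━━┓            ┃ 
 DrawingCanvas        ┃  config.yam┃ 
──────────────────────┨  utils.py  ┃ 
+                     ┃  test_main.┃ 
                      ┃            ┃ 
              *       ┃            ┃ 
               **     ┃            ┃ 
                 **  ~┃y           ┃ 


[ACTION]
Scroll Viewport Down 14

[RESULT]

+                     ┃  test_main.┃ 
                      ┃            ┃ 
              *       ┃            ┃ 
               **     ┃            ┃ 
                 **  ~┃y           ┃ 
                   ** ┃            ┃ 
                     *┃            ┃ 
                      ┃            ┃ 
                      ┃            ┃ 
━━━━━━━━━━━━━━━━━━━━━━┛━━━━━━━━━━━━┛ 
                                     
                                     
                                     
                                     
                                     
                                     
                                     


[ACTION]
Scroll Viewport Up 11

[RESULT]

                                     
                                     
    ┏━━━━━━━━━━━━━━━━━━━━━━━━━━━━━━┓ 
    ┃ Terminal                     ┃ 
    ┠──────────────────────────────┨ 
    ┃$ git status                  ┃ 
    ┃On branch main                ┃ 
    ┃Changes not staged for commit:┃ 
━━━━━━━━━━━━━━━━━━━━━━┓            ┃ 
 DrawingCanvas        ┃  config.yam┃ 
──────────────────────┨  utils.py  ┃ 
+                     ┃  test_main.┃ 
                      ┃            ┃ 
              *       ┃            ┃ 
               **     ┃            ┃ 
                 **  ~┃y           ┃ 
                   ** ┃            ┃ 


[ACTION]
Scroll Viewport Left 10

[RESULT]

                                     
                                     
     ┏━━━━━━━━━━━━━━━━━━━━━━━━━━━━━━┓
     ┃ Terminal                     ┃
     ┠──────────────────────────────┨
     ┃$ git status                  ┃
     ┃On branch main                ┃
     ┃Changes not staged for commit:┃
┏━━━━━━━━━━━━━━━━━━━━━━┓            ┃
┃ DrawingCanvas        ┃  config.yam┃
┠──────────────────────┨  utils.py  ┃
┃+                     ┃  test_main.┃
┃                      ┃            ┃
┃              *       ┃            ┃
┃               **     ┃            ┃
┃                 **  ~┃y           ┃
┃                   ** ┃            ┃


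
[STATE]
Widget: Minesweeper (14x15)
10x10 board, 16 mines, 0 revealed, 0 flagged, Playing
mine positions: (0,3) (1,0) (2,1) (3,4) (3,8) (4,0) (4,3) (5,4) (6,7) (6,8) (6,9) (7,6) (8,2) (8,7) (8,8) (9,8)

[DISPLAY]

■■■■■■■■■■    
■■■■■■■■■■    
■■■■■■■■■■    
■■■■■■■■■■    
■■■■■■■■■■    
■■■■■■■■■■    
■■■■■■■■■■    
■■■■■■■■■■    
■■■■■■■■■■    
■■■■■■■■■■    
              
              
              
              
              


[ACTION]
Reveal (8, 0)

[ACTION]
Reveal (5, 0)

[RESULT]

■■■■■■■■■■    
■■■■■■■■■■    
■■■■■■■■■■    
■■■■■■■■■■    
■■■■■■■■■■    
1112■■■■■■    
   1■■■■■■    
 111■■■■■■    
 1■■■■■■■■    
 1■■■■■■■■    
              
              
              
              
              


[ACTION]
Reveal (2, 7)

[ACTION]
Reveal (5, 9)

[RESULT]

■■■■■■■■■■    
■■■■■■■■■■    
■■■■■■■1■■    
■■■■■■■■■■    
■■■■■■■■■■    
1112■■■■■2    
   1■■■■■■    
 111■■■■■■    
 1■■■■■■■■    
 1■■■■■■■■    
              
              
              
              
              


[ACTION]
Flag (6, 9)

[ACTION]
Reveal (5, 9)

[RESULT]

■■■■■■■■■■    
■■■■■■■■■■    
■■■■■■■1■■    
■■■■■■■■■■    
■■■■■■■■■■    
1112■■■■■2    
   1■■■■■⚑    
 111■■■■■■    
 1■■■■■■■■    
 1■■■■■■■■    
              
              
              
              
              


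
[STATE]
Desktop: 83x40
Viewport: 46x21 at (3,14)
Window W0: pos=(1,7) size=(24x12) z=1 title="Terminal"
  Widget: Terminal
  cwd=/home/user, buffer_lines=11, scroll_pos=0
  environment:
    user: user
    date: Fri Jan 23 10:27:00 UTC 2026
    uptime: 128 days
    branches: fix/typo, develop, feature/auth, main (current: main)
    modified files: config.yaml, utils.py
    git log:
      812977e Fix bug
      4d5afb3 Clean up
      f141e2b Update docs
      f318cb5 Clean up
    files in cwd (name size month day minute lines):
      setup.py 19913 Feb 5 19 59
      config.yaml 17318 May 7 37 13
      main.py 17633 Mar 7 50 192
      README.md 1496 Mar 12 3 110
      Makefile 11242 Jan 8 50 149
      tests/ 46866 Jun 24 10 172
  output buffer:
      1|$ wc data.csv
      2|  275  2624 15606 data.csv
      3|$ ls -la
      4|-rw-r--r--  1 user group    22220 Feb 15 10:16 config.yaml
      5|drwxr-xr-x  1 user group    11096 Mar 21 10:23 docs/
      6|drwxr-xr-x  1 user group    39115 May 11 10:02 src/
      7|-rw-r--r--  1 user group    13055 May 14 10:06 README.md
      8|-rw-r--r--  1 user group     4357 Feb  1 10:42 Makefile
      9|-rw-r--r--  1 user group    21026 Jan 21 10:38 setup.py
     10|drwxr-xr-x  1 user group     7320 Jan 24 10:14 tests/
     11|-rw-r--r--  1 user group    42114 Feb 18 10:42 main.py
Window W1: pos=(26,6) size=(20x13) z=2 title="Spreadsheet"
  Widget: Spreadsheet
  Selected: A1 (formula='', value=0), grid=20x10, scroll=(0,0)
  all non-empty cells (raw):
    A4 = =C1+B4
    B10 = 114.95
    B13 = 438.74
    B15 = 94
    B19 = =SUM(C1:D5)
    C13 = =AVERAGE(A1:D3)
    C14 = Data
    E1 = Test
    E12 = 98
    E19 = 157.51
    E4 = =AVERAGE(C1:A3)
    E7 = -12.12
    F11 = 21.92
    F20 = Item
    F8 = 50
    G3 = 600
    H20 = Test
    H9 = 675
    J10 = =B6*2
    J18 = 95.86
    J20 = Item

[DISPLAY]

rwxr-xr-x  1 user gro┃ ┃  3        0      ┃   
rwxr-xr-x  1 user gro┃ ┃  4        0      ┃   
rw-r--r--  1 user gro┃ ┃  5        0      ┃   
rw-r--r--  1 user gro┃ ┃  6        0      ┃   
━━━━━━━━━━━━━━━━━━━━━┛ ┗━━━━━━━━━━━━━━━━━━┛   
                                              
                                              
                                              
                                              
                                              
                                              
                                              
                                              
                                              
                                              
                                              
                                              
                                              
                                              
                                              
                                              


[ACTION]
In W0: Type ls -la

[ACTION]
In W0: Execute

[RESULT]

rw-r--r--  1 user gro┃ ┃  3        0      ┃   
rw-r--r--  1 user gro┃ ┃  4        0      ┃   
rwxr-xr-x  1 user gro┃ ┃  5        0      ┃   
 █                   ┃ ┃  6        0      ┃   
━━━━━━━━━━━━━━━━━━━━━┛ ┗━━━━━━━━━━━━━━━━━━┛   
                                              
                                              
                                              
                                              
                                              
                                              
                                              
                                              
                                              
                                              
                                              
                                              
                                              
                                              
                                              
                                              


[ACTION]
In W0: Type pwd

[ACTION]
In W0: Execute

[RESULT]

rwxr-xr-x  1 user gro┃ ┃  3        0      ┃   
 pwd                 ┃ ┃  4        0      ┃   
home/user            ┃ ┃  5        0      ┃   
 █                   ┃ ┃  6        0      ┃   
━━━━━━━━━━━━━━━━━━━━━┛ ┗━━━━━━━━━━━━━━━━━━┛   
                                              
                                              
                                              
                                              
                                              
                                              
                                              
                                              
                                              
                                              
                                              
                                              
                                              
                                              
                                              
                                              


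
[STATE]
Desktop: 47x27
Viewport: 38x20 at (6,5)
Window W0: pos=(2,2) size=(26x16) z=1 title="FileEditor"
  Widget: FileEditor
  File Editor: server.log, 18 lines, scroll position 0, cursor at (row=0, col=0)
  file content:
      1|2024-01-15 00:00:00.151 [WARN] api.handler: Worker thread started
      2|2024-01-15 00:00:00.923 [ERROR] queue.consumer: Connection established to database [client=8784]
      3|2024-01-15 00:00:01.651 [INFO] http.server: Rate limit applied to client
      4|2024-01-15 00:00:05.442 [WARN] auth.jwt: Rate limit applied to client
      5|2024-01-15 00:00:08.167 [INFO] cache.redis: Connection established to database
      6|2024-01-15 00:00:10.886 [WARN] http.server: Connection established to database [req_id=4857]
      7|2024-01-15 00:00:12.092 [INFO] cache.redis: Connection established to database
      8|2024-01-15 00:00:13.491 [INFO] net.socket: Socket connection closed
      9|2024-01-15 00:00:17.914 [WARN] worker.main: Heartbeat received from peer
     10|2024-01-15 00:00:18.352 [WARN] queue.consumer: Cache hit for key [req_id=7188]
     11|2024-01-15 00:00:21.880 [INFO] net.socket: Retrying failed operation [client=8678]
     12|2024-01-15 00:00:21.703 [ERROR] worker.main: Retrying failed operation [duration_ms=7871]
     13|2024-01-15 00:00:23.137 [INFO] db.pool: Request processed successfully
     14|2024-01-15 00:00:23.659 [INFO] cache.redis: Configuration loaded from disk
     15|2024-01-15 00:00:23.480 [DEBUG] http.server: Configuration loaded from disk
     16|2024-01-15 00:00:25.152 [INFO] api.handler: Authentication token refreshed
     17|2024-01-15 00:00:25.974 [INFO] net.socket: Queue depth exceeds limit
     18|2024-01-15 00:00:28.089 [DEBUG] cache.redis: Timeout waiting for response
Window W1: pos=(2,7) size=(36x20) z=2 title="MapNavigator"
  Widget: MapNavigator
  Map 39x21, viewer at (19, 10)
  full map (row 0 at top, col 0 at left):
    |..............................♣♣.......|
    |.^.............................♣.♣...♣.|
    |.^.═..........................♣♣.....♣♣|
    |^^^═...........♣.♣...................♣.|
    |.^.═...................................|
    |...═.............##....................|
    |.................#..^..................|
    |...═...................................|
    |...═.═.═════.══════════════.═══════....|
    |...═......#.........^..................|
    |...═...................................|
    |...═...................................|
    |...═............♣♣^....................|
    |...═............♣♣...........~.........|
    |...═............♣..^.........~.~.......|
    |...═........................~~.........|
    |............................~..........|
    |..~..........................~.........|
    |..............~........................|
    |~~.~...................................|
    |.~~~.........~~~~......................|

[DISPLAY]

4-01-15 00:00:00.151▲┃                
4-01-15 00:00:00.923█┃                
━━━━━━━━━━━━━━━━━━━━━━━━━━━━━━━┓      
pNavigator                     ┃      
───────────────────────────────┨      
.........................♣♣....┃      
..........♣.♣..................┃      
...............................┃      
............##.................┃      
............#..^...............┃      
...............................┃      
═.═════.══════════════.═══════.┃      
.....#.........^...............┃      
..............@................┃      
...............................┃      
...........♣♣^.................┃      
...........♣♣...........~......┃      
...........♣..^.........~.~....┃      
.......................~~......┃      
.......................~.......┃      


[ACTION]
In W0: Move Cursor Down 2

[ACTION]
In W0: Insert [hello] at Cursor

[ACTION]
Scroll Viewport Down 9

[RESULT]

━━━━━━━━━━━━━━━━━━━━━━━━━━━━━━━┓      
pNavigator                     ┃      
───────────────────────────────┨      
.........................♣♣....┃      
..........♣.♣..................┃      
...............................┃      
............##.................┃      
............#..^...............┃      
...............................┃      
═.═════.══════════════.═══════.┃      
.....#.........^...............┃      
..............@................┃      
...............................┃      
...........♣♣^.................┃      
...........♣♣...........~......┃      
...........♣..^.........~.~....┃      
.......................~~......┃      
.......................~.......┃      
........................~......┃      
━━━━━━━━━━━━━━━━━━━━━━━━━━━━━━━┛      


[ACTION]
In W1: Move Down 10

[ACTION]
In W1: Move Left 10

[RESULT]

━━━━━━━━━━━━━━━━━━━━━━━━━━━━━━━┓      
pNavigator                     ┃      
───────────────────────────────┨      
     ...═............♣♣^.......┃      
     ...═............♣♣........┃      
     ...═............♣..^......┃      
     ...═......................┃      
     ..........................┃      
     ..~.......................┃      
     ..............~...........┃      
     ~~.~......................┃      
     .~~~.....@...~~~~.........┃      
                               ┃      
                               ┃      
                               ┃      
                               ┃      
                               ┃      
                               ┃      
                               ┃      
━━━━━━━━━━━━━━━━━━━━━━━━━━━━━━━┛      


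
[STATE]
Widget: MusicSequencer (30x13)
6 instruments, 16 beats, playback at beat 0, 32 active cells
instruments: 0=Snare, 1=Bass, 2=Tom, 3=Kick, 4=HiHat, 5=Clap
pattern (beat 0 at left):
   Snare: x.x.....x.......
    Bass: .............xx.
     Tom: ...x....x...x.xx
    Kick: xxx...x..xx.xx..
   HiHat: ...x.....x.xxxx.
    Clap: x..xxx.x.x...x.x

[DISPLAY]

      ▼123456789012345        
 Snare█·█·····█·······        
  Bass·············██·        
   Tom···█····█···█·██        
  Kick███···█··██·██··        
 HiHat···█·····█·████·        
  Clap█··███·█·█···█·█        
                              
                              
                              
                              
                              
                              


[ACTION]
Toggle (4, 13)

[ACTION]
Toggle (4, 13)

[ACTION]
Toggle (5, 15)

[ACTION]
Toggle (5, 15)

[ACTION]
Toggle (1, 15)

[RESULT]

      ▼123456789012345        
 Snare█·█·····█·······        
  Bass·············███        
   Tom···█····█···█·██        
  Kick███···█··██·██··        
 HiHat···█·····█·████·        
  Clap█··███·█·█···█·█        
                              
                              
                              
                              
                              
                              
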